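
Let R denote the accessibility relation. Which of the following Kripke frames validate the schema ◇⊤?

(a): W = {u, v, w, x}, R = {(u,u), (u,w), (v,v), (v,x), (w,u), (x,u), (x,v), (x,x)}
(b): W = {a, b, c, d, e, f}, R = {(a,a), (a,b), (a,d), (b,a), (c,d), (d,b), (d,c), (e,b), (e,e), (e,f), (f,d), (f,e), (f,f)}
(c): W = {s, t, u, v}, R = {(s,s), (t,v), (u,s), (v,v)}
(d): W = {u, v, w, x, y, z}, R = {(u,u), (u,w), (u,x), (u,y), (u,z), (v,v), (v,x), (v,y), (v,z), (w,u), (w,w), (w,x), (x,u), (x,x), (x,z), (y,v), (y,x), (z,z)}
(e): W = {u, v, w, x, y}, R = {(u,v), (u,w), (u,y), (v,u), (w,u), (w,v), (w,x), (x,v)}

(a), (b), (c), (d)

The schema corresponds to seriality: ∀x ∃y Rxy.
(a): holds.
(b): holds.
(c): holds.
(d): holds.
(e): fails — world y has no successor.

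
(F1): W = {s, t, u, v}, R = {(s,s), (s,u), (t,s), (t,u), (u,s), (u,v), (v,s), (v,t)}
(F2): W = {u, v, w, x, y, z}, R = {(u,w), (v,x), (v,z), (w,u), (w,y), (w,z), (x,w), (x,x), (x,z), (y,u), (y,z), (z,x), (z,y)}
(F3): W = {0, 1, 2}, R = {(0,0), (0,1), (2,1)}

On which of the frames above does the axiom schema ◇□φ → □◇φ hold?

This is the axiom for convergence; its first-order frame correspondent is ∀x ∀y ∀z (Rxy ∧ Rxz → ∃w (Ryw ∧ Rzw)).
(F1): condition met.
(F2): fails — Rwu and Rwy but u and y have no common successor.
(F3): fails — R00 and R01 but 0 and 1 have no common successor.

(F1)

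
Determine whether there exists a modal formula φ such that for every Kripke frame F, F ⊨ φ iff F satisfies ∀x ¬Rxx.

No — not modally definable

Modal frame validity is preserved under surjective bounded morphisms.
The 3-cycle (worlds 0,1,2 with 0→1→2→0) is irreflexive, and the map sending every world to a single reflexive point • is a surjective bounded morphism (forth: every edge maps to (•,•); back: every world has a successor). So any modal formula valid on the 3-cycle is also valid on the reflexive point, which is not irreflexive.
So the class is not modally definable.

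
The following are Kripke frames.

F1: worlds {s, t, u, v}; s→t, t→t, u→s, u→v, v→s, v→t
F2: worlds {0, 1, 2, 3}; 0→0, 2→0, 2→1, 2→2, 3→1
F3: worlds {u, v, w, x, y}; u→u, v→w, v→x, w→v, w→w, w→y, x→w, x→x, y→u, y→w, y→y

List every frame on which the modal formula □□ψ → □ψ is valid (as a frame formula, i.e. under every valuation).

F3

Frame correspondent (Sahlqvist): ∀x ∀y (Rxy → ∃z (Rxz ∧ Rzy)) — i.e. density.
F1: fails — Ruv but no z with Ruz and Rzv.
F2: fails — R31 but no z with R3z and Rz1.
F3: holds.
Valid on: F3.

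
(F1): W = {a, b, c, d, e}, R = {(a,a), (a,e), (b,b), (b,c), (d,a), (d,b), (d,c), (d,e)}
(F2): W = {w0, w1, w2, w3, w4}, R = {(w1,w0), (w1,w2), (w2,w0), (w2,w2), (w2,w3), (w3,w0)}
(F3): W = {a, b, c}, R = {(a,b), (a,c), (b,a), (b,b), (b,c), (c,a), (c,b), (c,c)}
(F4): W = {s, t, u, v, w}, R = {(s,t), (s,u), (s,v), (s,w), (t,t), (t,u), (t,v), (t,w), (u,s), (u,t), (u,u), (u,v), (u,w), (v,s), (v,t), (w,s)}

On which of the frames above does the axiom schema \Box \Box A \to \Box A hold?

This is the axiom for density; its first-order frame correspondent is \forall x \forall y (Rxy \to \exists z (Rxz \wedge Rzy)).
(F1): ✓.
(F2): fails — Rw3w0 but no z with Rw3z and Rzw0.
(F3): ✓.
(F4): fails — Rvs but no z with Rvz and Rzs.
Valid on: (F1), (F3).

(F1), (F3)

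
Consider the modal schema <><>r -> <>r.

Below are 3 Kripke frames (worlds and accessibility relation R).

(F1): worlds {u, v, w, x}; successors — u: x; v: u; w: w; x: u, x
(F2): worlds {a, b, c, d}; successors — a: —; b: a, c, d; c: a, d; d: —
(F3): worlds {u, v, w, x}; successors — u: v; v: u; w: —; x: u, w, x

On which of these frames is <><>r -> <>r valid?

Frame correspondent (Sahlqvist): forall x forall y forall z (Rxy & Ryz -> Rxz) — i.e. transitivity.
(F1): fails — Rvu and Rux but not Rvx.
(F2): ✓.
(F3): fails — Ruv and Rvu but not Ruu.

(F2)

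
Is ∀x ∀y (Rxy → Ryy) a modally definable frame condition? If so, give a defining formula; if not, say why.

Yes: it is shift-reflexivity, defined by the T□ schema □(□q → q).
Suppose □(□q→q) is valid. Take Rxy and set V(q)={w : Ryw}. Then at y, □q holds; since □(□q→q) at x, □q→q at y, so q at y, i.e. Ryy.

Definable; □(□q → q) defines it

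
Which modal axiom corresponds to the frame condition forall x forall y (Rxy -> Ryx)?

q → □◇q

A defining formula is q → □◇q (the B axiom).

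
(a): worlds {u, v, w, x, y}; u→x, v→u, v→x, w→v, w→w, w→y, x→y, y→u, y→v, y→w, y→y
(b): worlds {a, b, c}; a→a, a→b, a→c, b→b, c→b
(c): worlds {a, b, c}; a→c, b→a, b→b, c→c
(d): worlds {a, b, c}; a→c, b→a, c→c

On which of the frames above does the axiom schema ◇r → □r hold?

This is the axiom for partial functionality; its first-order frame correspondent is ∀x ∀y ∀z (Rxy ∧ Rxz → y = z).
(a): fails — v sees both u and x.
(b): fails — a sees both a and b.
(c): fails — b sees both a and b.
(d): condition met.
Valid on: (d).

(d)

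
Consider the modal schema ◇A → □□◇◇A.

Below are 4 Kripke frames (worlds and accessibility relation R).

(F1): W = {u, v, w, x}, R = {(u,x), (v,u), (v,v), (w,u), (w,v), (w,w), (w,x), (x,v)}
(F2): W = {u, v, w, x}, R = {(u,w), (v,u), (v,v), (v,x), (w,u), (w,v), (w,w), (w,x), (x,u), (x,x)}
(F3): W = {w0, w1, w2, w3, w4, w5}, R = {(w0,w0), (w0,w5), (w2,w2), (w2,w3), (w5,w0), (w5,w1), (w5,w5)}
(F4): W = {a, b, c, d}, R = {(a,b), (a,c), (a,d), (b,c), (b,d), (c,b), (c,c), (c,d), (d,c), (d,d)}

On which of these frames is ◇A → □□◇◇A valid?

The schema corresponds to a generalized confluence (Geach) condition: ∀x ∀y ∀z ((xRy ∧ xR²z) → ∃w (y = w ∧ zR²w)).
(F1): fails — vRu, vR²u but no t with u=t and uR²t.
(F2): fails — vRv, vR²x but no t with v=t and xR²t.
(F3): fails — w0Rw0, w0R²w1 but no w with w0=w and w1R²w.
(F4): ✓.

(F4)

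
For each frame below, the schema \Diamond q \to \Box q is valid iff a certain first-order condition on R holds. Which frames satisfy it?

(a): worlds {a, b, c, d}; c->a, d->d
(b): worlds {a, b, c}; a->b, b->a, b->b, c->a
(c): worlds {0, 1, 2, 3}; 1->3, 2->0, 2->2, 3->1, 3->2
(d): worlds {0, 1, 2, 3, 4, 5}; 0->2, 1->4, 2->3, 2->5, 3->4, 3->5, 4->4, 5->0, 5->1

(a)

The schema corresponds to partial functionality: \forall x \forall y \forall z (Rxy \wedge Rxz \to y = z).
(a): holds.
(b): fails — b sees both a and b.
(c): fails — 2 sees both 0 and 2.
(d): fails — 2 sees both 3 and 5.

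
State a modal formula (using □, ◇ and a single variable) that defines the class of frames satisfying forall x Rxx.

A defining formula is □ψ → ψ (the T axiom).

□ψ → ψ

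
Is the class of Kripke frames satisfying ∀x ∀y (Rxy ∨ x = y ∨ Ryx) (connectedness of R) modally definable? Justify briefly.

If a class were modally definable it would be closed under disjoint unions (Goldblatt–Thomason).
Take 2 disjoint single-world reflexive frames: each is trivially connected, but their disjoint union has 2 worlds with no edge between distinct components, so it is not connected.
So the class is not modally definable.

No — not modally definable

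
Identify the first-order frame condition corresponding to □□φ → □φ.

density: ∀x ∀y (Rxy → ∃z (Rxz ∧ Rzy))

Suppose □□φ→□φ is valid. Take Rxy and set V(φ)={w : xR²w}. Then □□φ at x, so □φ at x, so φ at y, i.e. ∃z(Rxz∧Rzy).
Conversely, any frame satisfying ∀x ∀y (Rxy → ∃z (Rxz ∧ Rzy)) validates the schema.
Frame condition: ∀x ∀y (Rxy → ∃z (Rxz ∧ Rzy)).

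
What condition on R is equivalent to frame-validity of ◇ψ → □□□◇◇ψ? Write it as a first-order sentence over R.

This is a Sahlqvist (Geach-type) schema ◇^1□^0ψ → □^3◇^2ψ.
Minimal-valuation argument: fix x; take any y with xR^1y and any z with xR^3z. Set V(ψ) to the set of worlds R-reachable from y in exactly 0 steps. Then □^0ψ holds at y, so the antecedent holds at x; validity forces ◇^2ψ at z, giving a w with zR^2w and yR^0w.
First-order correspondent: ∀x ∀y ∀z ((xRy ∧ xR³z) → ∃w (y = w ∧ zR²w)).

∀x ∀y ∀z ((xRy ∧ xR³z) → ∃w (y = w ∧ zR²w))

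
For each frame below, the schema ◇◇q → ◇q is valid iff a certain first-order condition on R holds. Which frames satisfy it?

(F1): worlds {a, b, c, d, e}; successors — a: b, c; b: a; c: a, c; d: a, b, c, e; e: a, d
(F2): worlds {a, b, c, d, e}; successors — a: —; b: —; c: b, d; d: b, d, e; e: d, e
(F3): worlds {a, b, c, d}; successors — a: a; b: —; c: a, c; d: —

This is the axiom for transitivity; its first-order frame correspondent is ∀x ∀y ∀z (Rxy ∧ Ryz → Rxz).
(F1): fails — Rde and Red but not Rdd.
(F2): fails — Rcd and Rde but not Rce.
(F3): satisfies the condition.

(F3)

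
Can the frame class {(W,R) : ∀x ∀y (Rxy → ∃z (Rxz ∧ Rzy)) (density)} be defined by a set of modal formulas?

Yes — defined by □□q → □q

The condition is density. A defining modal formula is □□q → □q.
Suppose □□q→□q is valid. Take Rxy and set V(q)={w : xR²w}. Then □□q at x, so □q at x, so q at y, i.e. ∃z(Rxz∧Rzy).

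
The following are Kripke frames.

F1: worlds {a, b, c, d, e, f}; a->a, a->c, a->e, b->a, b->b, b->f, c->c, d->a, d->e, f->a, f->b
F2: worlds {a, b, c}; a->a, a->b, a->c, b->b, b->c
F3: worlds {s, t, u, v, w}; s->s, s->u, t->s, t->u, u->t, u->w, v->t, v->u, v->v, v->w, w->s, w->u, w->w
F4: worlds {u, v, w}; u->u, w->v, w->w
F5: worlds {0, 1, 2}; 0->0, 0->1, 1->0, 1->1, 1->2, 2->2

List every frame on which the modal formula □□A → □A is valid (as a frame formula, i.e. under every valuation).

F1, F2, F4, F5

Frame correspondent (Sahlqvist): ∀x ∀y (Rxy → ∃z (Rxz ∧ Rzy)) — i.e. density.
F1: condition met.
F2: condition met.
F3: fails — Rut but no z with Ruz and Rzt.
F4: condition met.
F5: condition met.
Valid on: F1, F2, F4, F5.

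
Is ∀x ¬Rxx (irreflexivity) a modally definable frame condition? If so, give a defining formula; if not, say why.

Not definable by any modal formula

Modal frame validity is preserved under surjective bounded morphisms.
The 5-cycle (worlds 0,1,2,3,4 with 0→1→2→3→4→0) is irreflexive, and the map sending every world to a single reflexive point • is a surjective bounded morphism (forth: every edge maps to (•,•); back: every world has a successor). So any modal formula valid on the 5-cycle is also valid on the reflexive point, which is not irreflexive.
So the class is not modally definable.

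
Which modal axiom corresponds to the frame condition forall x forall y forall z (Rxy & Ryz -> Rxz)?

□s → □□s

This is transitivity; the standard corresponding axiom is 4: □s → □□s.
Suppose □s→□□s is valid. Take Rxy, Ryz and set V(s)={w : Rxw}. Then □s at x, so □□s at x, so □s at y, so s at z, i.e. Rxz.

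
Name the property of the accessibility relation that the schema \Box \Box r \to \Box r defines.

Suppose □□r→□r is valid. Take Rxy and set V(r)={w : xR²w}. Then □□r at x, so □r at x, so r at y, i.e. ∃z(Rxz∧Rzy).
The converse is a direct semantic check.
Frame condition: \forall x \forall y (Rxy \to \exists z (Rxz \wedge Rzy)).

Density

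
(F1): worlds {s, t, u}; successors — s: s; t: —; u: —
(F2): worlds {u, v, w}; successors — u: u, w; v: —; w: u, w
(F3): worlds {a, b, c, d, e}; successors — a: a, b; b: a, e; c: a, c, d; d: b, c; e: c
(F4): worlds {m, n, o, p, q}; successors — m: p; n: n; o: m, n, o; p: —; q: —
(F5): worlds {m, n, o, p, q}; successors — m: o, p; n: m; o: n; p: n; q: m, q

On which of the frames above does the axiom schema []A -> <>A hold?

This is the axiom for seriality; its first-order frame correspondent is forall x exists y Rxy.
(F1): fails — world t has no successor.
(F2): fails — world v has no successor.
(F3): holds.
(F4): fails — world p has no successor.
(F5): holds.

(F3), (F5)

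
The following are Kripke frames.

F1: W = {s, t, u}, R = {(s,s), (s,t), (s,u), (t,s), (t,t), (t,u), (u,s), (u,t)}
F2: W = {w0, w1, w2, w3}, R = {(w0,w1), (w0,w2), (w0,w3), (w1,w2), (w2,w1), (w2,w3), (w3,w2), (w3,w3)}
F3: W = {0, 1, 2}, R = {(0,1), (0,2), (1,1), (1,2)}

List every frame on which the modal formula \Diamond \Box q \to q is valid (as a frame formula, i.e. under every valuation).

F1

The schema corresponds to symmetry: \forall x \forall y (Rxy \to Ryx).
F1: condition met.
F2: fails — Rw0w1 but not Rw1w0.
F3: fails — R12 but not R21.
Valid on: F1.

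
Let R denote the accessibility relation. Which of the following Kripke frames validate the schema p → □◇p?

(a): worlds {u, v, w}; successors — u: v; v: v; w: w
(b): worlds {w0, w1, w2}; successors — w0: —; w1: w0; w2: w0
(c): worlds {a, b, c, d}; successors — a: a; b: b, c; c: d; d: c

none

Frame correspondent (Sahlqvist): ∀x ∀y (Rxy → Ryx) — i.e. symmetry.
(a): fails — Ruv but not Rvu.
(b): fails — Rw1w0 but not Rw0w1.
(c): fails — Rbc but not Rcb.
Valid on no frame.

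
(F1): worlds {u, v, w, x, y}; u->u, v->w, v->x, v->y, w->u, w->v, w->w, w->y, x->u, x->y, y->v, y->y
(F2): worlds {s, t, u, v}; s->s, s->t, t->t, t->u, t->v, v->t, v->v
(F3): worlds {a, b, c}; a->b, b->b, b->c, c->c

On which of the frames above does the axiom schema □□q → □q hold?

(F2), (F3)

This is the axiom for density; its first-order frame correspondent is ∀x ∀y (Rxy → ∃z (Rxz ∧ Rzy)).
(F1): fails — Rvx but no z with Rvz and Rzx.
(F2): ✓.
(F3): ✓.
Valid on: (F2), (F3).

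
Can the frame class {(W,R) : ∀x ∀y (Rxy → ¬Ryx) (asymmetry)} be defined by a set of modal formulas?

If a class were modally definable it would be closed under surjective bounded morphisms (Goldblatt–Thomason).
The 5-cycle (worlds 0,1,2,3,4 with 0→1→2→3→4→0) is asymmetric. Mapping every world to a single reflexive point • is a surjective bounded morphism, and the reflexive point is not asymmetric (R•• but asymmetry requires ¬R••).
So the class is not modally definable.

Not definable by any modal formula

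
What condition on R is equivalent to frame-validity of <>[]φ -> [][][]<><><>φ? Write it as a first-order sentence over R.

This is a Sahlqvist (Geach-type) schema ◇^1□^1φ → □^3◇^3φ.
Minimal-valuation argument: fix x; take any y with xR^1y and any z with xR^3z. Set V(φ) to the set of worlds R-reachable from y in exactly 1 step. Then □^1φ holds at y, so the antecedent holds at x; validity forces ◇^3φ at z, giving a w with zR^3w and yR^1w.
First-order correspondent: forall x forall y forall z ((xRy & x R^3 z) -> exists w (yRw & z R^3 w)).

forall x forall y forall z ((xRy & x R^3 z) -> exists w (yRw & z R^3 w))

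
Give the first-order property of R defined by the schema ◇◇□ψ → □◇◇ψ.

This is a Sahlqvist (Geach-type) schema ◇^2□^1ψ → □^1◇^2ψ.
Minimal-valuation argument: fix x; take any y with xR^2y and any z with xR^1z. Set V(ψ) to the set of worlds R-reachable from y in exactly 1 step. Then □^1ψ holds at y, so the antecedent holds at x; validity forces ◇^2ψ at z, giving a w with zR^2w and yR^1w.
First-order correspondent: ∀x ∀y ∀z ((xR²y ∧ xRz) → ∃w (yRw ∧ zR²w)).

∀x ∀y ∀z ((xR²y ∧ xRz) → ∃w (yRw ∧ zR²w))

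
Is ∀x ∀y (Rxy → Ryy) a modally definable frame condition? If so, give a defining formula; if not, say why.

This is a Sahlqvist condition; the T□ axiom □(□r → r) defines it.
Suppose □(□r→r) is valid. Take Rxy and set V(r)={w : Ryw}. Then at y, □r holds; since □(□r→r) at x, □r→r at y, so r at y, i.e. Ryy.

Yes, by □(□r → r)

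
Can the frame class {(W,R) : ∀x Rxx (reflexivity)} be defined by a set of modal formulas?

Yes — defined by □q → q

This is a Sahlqvist condition; the T axiom □q → q defines it.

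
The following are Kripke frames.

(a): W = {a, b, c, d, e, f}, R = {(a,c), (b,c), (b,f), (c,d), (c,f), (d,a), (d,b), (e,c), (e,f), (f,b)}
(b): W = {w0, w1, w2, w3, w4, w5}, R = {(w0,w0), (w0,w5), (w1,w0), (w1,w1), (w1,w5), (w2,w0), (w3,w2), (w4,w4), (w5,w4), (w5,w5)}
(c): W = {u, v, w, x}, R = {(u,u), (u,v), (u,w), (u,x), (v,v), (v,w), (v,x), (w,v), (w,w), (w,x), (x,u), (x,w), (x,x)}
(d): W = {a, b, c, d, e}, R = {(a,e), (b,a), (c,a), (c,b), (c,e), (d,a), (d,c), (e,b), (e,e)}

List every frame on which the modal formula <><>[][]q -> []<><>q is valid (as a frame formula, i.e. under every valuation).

(b), (c), (d)

This is the axiom for a generalized confluence (Geach) condition; its first-order frame correspondent is forall x forall y forall z ((x R^2 y & xRz) -> exists w (y R^2 w & z R^2 w)).
(a): fails — aR²d, aRc but no w with dR²w and cR²w.
(b): condition met.
(c): condition met.
(d): condition met.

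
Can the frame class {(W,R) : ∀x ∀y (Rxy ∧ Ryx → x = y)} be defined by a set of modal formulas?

No — not modally definable

Modal frame validity is preserved under surjective bounded morphisms.
The 4-cycle (worlds w0,w1,w2,w3 with w0→w1→w2→w3→w0) is antisymmetric. Sending even-indexed worlds to a and odd-indexed worlds to b is a surjective bounded morphism onto the two-world frame with a↔b, which is not antisymmetric.
So the class is not modally definable.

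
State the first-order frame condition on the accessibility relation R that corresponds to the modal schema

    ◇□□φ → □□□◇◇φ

∀x ∀y ∀z ((xRy ∧ xR³z) → ∃w (yR²w ∧ zR²w))

This is a Sahlqvist (Geach-type) schema ◇^1□^2φ → □^3◇^2φ.
First-order correspondent: ∀x ∀y ∀z ((xRy ∧ xR³z) → ∃w (yR²w ∧ zR²w)).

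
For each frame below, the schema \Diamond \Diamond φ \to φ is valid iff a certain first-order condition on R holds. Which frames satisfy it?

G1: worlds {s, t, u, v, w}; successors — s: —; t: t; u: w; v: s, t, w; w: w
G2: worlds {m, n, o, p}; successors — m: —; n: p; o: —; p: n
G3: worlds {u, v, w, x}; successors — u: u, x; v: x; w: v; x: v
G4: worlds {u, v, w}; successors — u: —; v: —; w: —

G2, G4

The schema corresponds to a generalized confluence (Geach) condition: \forall x \forall y (x R^2 y \to \exists w (y = w \wedge x = w)).
G1: fails — uR²w but w ≠ u.
G2: condition met.
G3: fails — uR²v but v ≠ u.
G4: condition met.
Valid on: G2, G4.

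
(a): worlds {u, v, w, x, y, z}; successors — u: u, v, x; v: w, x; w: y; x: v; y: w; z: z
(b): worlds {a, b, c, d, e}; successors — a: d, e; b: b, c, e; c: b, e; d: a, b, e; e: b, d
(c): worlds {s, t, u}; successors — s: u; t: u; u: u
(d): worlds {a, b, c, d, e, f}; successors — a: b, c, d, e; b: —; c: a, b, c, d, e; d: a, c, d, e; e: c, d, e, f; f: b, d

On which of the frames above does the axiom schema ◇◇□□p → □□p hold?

Frame correspondent (Sahlqvist): ∀x ∀y ∀z ((xR²y ∧ xR²z) → ∃w (yR²w ∧ z = w)) — i.e. a generalized confluence (Geach) condition.
(a): fails — uR²v, uR²u but no t with vR²t and u=t.
(b): fails — aR²b, aR²a but no w with bR²w and a=w.
(c): satisfies the condition.
(d): fails — aR²b, aR²a but no w with bR²w and a=w.

(c)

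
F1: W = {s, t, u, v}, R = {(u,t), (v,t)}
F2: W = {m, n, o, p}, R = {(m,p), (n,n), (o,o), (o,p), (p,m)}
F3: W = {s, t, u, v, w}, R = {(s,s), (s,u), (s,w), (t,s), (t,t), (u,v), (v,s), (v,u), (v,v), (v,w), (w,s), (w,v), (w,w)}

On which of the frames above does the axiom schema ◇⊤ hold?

Frame correspondent (Sahlqvist): ∀x ∃y Rxy — i.e. seriality.
F1: fails — world s has no successor.
F2: ✓.
F3: ✓.
Valid on: F2, F3.

F2, F3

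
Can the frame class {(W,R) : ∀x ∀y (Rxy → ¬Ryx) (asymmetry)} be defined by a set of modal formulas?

Modal frame validity is preserved under surjective bounded morphisms.
The 5-cycle (worlds a,b,c,d,e with a→b→c→d→e→a) is asymmetric. Mapping every world to a single reflexive point • is a surjective bounded morphism, and the reflexive point is not asymmetric (R•• but asymmetry requires ¬R••).
So the class is not modally definable.

Not definable by any modal formula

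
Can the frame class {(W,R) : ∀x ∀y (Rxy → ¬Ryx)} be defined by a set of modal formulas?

No — not modally definable

Any modally definable frame class is closed under surjective bounded morphisms.
The 3-cycle (worlds 0,1,2 with 0→1→2→0) is asymmetric. Mapping every world to a single reflexive point • is a surjective bounded morphism, and the reflexive point is not asymmetric (R•• but asymmetry requires ¬R••).
So no modal formula (or set of formulas) defines exactly the asymmetric frames.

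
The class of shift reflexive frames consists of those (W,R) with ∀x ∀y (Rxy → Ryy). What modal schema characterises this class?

This is shift-reflexivity; the standard corresponding axiom is T□: □(□r → r).
Suppose □(□r→r) is valid. Take Rxy and set V(r)={w : Ryw}. Then at y, □r holds; since □(□r→r) at x, □r→r at y, so r at y, i.e. Ryy.

□(□r → r)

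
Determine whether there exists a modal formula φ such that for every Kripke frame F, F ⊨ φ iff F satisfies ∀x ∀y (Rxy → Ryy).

The condition is shift-reflexivity. A defining modal formula is □(□p → p).
Suppose □(□p→p) is valid. Take Rxy and set V(p)={w : Ryw}. Then at y, □p holds; since □(□p→p) at x, □p→p at y, so p at y, i.e. Ryy.

Definable; □(□p → p) defines it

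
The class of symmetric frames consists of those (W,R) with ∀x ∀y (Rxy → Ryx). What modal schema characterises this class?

A defining formula is r → □◇r (the B axiom).
Suppose r→□◇r is valid. Take Rxy and set V(r)={x}. Then r at x, so □◇r at x, so ◇r at y, so some z with Ryz has r; z=x, i.e. Ryx.

r → □◇r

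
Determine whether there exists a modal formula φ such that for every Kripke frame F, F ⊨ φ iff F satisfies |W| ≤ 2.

Not modally definable

Any modally definable frame class is closed under disjoint unions.
Any modal formula valid on each of 3 disjoint one-world frames is valid on their disjoint union (validity is preserved under disjoint unions). Each one-world frame has |W|=1≤2, but the union has |W|=3.
Hence having at most 2 worlds is not modally definable.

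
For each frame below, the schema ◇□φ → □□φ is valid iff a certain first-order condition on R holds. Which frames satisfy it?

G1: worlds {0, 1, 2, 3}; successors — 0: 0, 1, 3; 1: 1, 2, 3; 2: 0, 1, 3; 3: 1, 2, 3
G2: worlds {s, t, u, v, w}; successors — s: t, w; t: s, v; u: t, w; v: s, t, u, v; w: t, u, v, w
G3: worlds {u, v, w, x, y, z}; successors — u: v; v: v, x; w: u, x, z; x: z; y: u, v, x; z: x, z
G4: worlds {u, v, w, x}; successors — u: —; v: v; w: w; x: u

Frame correspondent (Sahlqvist): ∀x ∀y ∀z ((xRy ∧ xR²z) → ∃w (yRw ∧ z = w)) — i.e. a generalized confluence (Geach) condition.
G1: fails — 0R0, 0R²2 but no w with 0Rw and 2=w.
G2: fails — sRt, sR²t but no w* with tRw* and t=w*.
G3: fails — vRv, vR²z but no t with vRt and z=t.
G4: satisfies the condition.

G4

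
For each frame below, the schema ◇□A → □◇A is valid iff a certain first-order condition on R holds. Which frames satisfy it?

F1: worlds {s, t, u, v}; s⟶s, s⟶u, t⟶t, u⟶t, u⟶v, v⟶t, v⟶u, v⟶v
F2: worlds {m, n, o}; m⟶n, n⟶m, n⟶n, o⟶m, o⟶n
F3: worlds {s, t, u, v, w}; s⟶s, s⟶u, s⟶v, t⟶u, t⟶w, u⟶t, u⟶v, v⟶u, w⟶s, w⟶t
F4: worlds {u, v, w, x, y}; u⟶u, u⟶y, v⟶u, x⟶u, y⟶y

F2, F4

This is the axiom for convergence; its first-order frame correspondent is ∀x ∀y ∀z (Rxy ∧ Rxz → ∃w (Ryw ∧ Rzw)).
F1: fails — Rsu and Rss but u and s have no common successor.
F2: condition met.
F3: fails — Rsv and Rsu but v and u have no common successor.
F4: condition met.
Valid on: F2, F4.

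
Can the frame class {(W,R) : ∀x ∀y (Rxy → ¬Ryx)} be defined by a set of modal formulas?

If a class were modally definable it would be closed under surjective bounded morphisms (Goldblatt–Thomason).
The 4-cycle (worlds w0,w1,w2,w3 with w0→w1→w2→w3→w0) is asymmetric. Mapping every world to a single reflexive point • is a surjective bounded morphism, and the reflexive point is not asymmetric (R•• but asymmetry requires ¬R••).
Hence asymmetry is not modally definable.

No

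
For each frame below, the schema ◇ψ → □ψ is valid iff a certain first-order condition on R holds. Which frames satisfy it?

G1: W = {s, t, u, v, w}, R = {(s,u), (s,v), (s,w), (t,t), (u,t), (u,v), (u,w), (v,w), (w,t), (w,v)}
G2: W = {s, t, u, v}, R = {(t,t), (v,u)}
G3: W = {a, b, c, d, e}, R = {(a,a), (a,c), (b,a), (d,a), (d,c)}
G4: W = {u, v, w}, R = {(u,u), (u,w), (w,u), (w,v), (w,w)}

The schema corresponds to partial functionality: ∀x ∀y ∀z (Rxy ∧ Rxz → y = z).
G1: fails — s sees both u and v.
G2: satisfies the condition.
G3: fails — a sees both a and c.
G4: fails — u sees both u and w.
Valid on: G2.

G2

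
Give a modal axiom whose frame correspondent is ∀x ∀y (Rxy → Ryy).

The condition is shift-reflexivity. The T□ schema □(□ψ → ψ) defines it.
Suppose □(□ψ→ψ) is valid. Take Rxy and set V(ψ)={w : Ryw}. Then at y, □ψ holds; since □(□ψ→ψ) at x, □ψ→ψ at y, so ψ at y, i.e. Ryy.

□(□ψ → ψ)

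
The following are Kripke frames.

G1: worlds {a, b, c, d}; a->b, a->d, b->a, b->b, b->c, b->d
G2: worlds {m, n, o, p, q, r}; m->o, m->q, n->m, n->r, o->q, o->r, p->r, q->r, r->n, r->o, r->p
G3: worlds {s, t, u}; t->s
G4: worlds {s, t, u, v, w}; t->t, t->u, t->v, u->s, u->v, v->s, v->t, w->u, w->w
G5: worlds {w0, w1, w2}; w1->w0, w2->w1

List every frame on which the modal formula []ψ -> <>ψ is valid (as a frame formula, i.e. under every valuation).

G2

Frame correspondent (Sahlqvist): forall x exists y Rxy — i.e. seriality.
G1: fails — world c has no successor.
G2: condition met.
G3: fails — world s has no successor.
G4: fails — world s has no successor.
G5: fails — world w0 has no successor.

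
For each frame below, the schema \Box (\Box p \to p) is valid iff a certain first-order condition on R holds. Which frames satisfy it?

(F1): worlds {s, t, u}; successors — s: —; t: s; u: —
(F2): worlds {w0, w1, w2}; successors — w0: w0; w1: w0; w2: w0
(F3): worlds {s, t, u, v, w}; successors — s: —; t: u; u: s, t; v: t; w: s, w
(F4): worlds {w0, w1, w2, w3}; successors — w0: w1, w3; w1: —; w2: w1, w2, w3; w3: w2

Frame correspondent (Sahlqvist): \forall x \forall y (Rxy \to Ryy) — i.e. shift-reflexivity.
(F1): fails — Rts but not Rss.
(F2): satisfies the condition.
(F3): fails — Rut but not Rtt.
(F4): fails — Rw0w1 but not Rw1w1.

(F2)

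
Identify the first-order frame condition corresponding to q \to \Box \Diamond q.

Symmetry

Suppose q→□◇q is valid. Take Rxy and set V(q)={x}. Then q at x, so □◇q at x, so ◇q at y, so some z with Ryz has q; z=x, i.e. Ryx.
Conversely, on a frame with symmetry the schema holds at every world under every valuation.
Frame condition: \forall x \forall y (Rxy \to Ryx).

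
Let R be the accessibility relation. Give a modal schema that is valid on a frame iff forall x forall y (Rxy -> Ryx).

A defining formula is ψ → □◇ψ (the B axiom).

ψ → □◇ψ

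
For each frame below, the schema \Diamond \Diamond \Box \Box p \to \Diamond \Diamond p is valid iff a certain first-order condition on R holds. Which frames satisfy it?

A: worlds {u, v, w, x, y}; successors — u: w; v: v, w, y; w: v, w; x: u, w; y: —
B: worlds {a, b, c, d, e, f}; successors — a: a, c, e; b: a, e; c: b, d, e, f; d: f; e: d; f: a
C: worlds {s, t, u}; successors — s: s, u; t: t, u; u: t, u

C

Frame correspondent (Sahlqvist): \forall x \forall y (x R^2 y \to \exists w (y R^2 w \wedge x R^2 w)) — i.e. a generalized confluence (Geach) condition.
A: fails — vR²y but no t with yR²t and vR²t.
B: fails — bR²e but no w with eR²w and bR²w.
C: satisfies the condition.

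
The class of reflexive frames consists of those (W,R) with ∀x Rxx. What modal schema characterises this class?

□r → r

A defining formula is □r → r (the T axiom).
Suppose □r→r is valid. At any x set V(r)={w : Rxw}. Then □r holds at x, so r holds at x, i.e. Rxx.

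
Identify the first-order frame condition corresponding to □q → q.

reflexivity

Suppose □q→q is valid. At any x set V(q)={w : Rxw}. Then □q holds at x, so q holds at x, i.e. Rxx.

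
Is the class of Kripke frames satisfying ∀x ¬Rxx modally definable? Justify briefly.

Not definable by any modal formula

Modal frame validity is preserved under surjective bounded morphisms.
The 2-cycle (worlds w0,w1 with w0→w1→w0) is irreflexive, and the map sending every world to a single reflexive point • is a surjective bounded morphism (forth: every edge maps to (•,•); back: every world has a successor). So any modal formula valid on the 2-cycle is also valid on the reflexive point, which is not irreflexive.
So the class is not modally definable.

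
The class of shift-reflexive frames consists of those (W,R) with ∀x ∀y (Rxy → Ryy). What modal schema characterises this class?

The condition is shift-reflexivity. The T□ schema □(□ψ → ψ) defines it.

□(□ψ → ψ)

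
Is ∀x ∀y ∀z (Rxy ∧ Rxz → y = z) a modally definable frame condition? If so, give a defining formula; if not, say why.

This is a Sahlqvist condition; the CD axiom ◇p → □p defines it.
Suppose ◇p→□p is valid. Take Rxy, Rxz and set V(p)={y}. Then ◇p at x, so □p at x, so p at z, i.e. z=y.

Definable; ◇p → □p defines it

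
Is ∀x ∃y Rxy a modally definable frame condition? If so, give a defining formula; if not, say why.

Yes — defined by □r → ◇r

Yes: it is seriality, defined by the D schema □r → ◇r.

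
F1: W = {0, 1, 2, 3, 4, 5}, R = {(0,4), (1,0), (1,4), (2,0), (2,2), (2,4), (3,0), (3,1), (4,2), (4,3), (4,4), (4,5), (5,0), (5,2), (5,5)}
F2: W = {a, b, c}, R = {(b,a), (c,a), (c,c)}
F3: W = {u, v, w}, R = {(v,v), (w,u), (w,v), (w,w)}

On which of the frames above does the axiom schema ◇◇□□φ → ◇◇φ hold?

The schema corresponds to a generalized confluence (Geach) condition: ∀x ∀y (xR²y → ∃w (yR²w ∧ xR²w)).
F1: ✓.
F2: fails — cR²a but no w with aR²w and cR²w.
F3: fails — wR²u but no t with uR²t and wR²t.

F1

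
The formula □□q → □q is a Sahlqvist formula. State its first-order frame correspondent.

Density

Suppose □□q→□q is valid. Take Rxy and set V(q)={w : xR²w}. Then □□q at x, so □q at x, so q at y, i.e. ∃z(Rxz∧Rzy).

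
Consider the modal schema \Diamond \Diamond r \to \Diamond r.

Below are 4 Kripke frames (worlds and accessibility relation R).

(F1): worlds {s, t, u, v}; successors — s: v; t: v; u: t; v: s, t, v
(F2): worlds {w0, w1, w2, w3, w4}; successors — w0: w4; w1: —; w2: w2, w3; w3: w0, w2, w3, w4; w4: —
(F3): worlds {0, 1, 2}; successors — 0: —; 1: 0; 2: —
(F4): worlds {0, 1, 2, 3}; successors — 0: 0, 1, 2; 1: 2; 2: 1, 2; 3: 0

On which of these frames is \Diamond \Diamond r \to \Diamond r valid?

(F3)

Frame correspondent (Sahlqvist): \forall x \forall y \forall z (Rxy \wedge Ryz \to Rxz) — i.e. transitivity.
(F1): fails — Rtv and Rvt but not Rtt.
(F2): fails — Rw2w3 and Rw3w0 but not Rw2w0.
(F3): ✓.
(F4): fails — R12 and R21 but not R11.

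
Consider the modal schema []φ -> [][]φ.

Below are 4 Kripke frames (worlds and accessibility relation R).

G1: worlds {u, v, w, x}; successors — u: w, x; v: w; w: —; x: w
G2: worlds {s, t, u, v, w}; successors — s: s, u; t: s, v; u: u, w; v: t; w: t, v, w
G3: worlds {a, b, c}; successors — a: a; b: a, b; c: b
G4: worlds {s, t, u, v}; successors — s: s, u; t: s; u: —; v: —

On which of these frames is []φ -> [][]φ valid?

G1

The schema corresponds to transitivity: forall x forall y forall z (Rxy & Ryz -> Rxz).
G1: condition met.
G2: fails — Rwt and Rts but not Rws.
G3: fails — Rcb and Rba but not Rca.
G4: fails — Rts and Rsu but not Rtu.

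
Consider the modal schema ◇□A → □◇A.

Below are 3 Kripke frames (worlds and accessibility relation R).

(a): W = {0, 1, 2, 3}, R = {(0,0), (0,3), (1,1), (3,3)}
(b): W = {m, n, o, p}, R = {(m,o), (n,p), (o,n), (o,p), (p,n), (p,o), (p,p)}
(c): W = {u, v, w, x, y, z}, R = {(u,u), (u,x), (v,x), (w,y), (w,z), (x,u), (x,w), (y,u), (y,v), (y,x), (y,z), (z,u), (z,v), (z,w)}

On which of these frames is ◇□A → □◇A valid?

(a), (b)

Frame correspondent (Sahlqvist): ∀x ∀y ∀z (Rxy ∧ Rxz → ∃w (Ryw ∧ Rzw)) — i.e. convergence.
(a): ✓.
(b): ✓.
(c): fails — Rxw and Rxu but w and u have no common successor.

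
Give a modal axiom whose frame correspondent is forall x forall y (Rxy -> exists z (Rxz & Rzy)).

□□s → □s

A defining formula is □□s → □s (the C4 axiom).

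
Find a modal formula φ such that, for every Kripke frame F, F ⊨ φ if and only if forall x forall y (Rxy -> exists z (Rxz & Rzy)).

□□p → □p

A defining formula is □□p → □p (the C4 axiom).
Suppose □□p→□p is valid. Take Rxy and set V(p)={w : xR²w}. Then □□p at x, so □p at x, so p at y, i.e. ∃z(Rxz∧Rzy).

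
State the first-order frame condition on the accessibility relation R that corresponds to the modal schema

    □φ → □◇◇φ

∀x ∀z (xRz → ∃w (xRw ∧ zR²w))

This is a Sahlqvist (Geach-type) schema ◇^0□^1φ → □^1◇^2φ.
First-order correspondent: ∀x ∀z (xRz → ∃w (xRw ∧ zR²w)).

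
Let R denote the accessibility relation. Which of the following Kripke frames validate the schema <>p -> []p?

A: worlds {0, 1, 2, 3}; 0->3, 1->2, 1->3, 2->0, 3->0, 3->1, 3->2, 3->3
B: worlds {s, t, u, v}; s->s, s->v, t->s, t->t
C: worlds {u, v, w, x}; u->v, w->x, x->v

C

Frame correspondent (Sahlqvist): forall x forall y forall z (Rxy & Rxz -> y = z) — i.e. partial functionality.
A: fails — 1 sees both 2 and 3.
B: fails — s sees both s and v.
C: holds.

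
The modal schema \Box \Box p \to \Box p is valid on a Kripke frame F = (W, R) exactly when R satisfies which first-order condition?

density

This is the C4 axiom.
Its frame correspondent is density — \forall x \forall y (Rxy \to \exists z (Rxz \wedge Rzy)).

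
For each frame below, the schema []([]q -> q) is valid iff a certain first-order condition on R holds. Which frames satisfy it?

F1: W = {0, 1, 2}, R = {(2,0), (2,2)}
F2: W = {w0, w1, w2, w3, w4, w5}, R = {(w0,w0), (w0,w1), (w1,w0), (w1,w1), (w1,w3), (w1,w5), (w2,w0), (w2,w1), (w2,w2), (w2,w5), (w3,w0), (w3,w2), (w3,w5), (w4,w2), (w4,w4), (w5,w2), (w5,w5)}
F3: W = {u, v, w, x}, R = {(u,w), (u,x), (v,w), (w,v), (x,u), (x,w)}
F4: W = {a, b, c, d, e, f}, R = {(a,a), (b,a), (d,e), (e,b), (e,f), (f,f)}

This is the axiom for shift-reflexivity; its first-order frame correspondent is forall x forall y (Rxy -> Ryy).
F1: fails — R20 but not R00.
F2: fails — Rw1w3 but not Rw3w3.
F3: fails — Rxw but not Rww.
F4: fails — Reb but not Rbb.

none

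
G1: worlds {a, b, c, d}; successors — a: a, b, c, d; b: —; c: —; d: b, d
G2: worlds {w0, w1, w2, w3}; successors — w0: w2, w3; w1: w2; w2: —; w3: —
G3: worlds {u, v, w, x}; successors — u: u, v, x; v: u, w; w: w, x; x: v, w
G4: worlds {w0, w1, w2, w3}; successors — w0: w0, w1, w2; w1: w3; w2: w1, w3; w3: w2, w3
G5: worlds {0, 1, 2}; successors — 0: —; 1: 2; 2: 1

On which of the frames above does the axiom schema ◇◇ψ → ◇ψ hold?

The schema corresponds to transitivity: ∀x ∀y ∀z (Rxy ∧ Ryz → Rxz).
G1: satisfies the condition.
G2: satisfies the condition.
G3: fails — Ruv and Rvw but not Ruw.
G4: fails — Rw3w2 and Rw2w1 but not Rw3w1.
G5: fails — R12 and R21 but not R11.
Valid on: G1, G2.

G1, G2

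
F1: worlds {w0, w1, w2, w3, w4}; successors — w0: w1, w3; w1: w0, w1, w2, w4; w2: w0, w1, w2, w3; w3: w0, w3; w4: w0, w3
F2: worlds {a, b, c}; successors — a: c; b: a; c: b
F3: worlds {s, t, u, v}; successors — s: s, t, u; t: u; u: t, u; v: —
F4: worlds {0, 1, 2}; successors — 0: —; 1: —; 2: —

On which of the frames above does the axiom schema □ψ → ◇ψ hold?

F1, F2

The schema corresponds to seriality: ∀x ∃y Rxy.
F1: ✓.
F2: ✓.
F3: fails — world v has no successor.
F4: fails — world 0 has no successor.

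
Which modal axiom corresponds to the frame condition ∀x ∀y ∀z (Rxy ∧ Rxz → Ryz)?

◇q → □◇q

This is the Euclidean property; the standard corresponding axiom is 5: ◇q → □◇q.
Suppose ◇q→□◇q is valid. Take Rxy, Rxz and set V(q)={y}. Then ◇q at x, so □◇q at x, so ◇q at z, so some w with Rzw has q; w=y, i.e. Rzy. By symmetry of the argument, Ryz.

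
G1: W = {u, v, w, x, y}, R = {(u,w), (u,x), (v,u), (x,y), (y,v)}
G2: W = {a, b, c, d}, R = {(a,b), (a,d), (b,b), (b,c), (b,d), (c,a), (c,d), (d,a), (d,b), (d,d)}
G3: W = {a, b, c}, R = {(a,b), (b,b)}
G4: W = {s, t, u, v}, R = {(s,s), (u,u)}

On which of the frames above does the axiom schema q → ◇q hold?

none

Frame correspondent (Sahlqvist): ∀x Rxx — i.e. reflexivity.
G1: fails — world u does not see itself.
G2: fails — world a does not see itself.
G3: fails — world a does not see itself.
G4: fails — world t does not see itself.
Valid on no frame.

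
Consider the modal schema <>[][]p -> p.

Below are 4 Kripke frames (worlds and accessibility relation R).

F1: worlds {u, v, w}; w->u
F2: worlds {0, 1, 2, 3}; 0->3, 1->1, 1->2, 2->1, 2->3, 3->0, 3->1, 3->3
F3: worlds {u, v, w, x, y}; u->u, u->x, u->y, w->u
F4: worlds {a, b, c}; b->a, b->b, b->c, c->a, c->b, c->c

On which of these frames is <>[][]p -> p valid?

F2

This is the axiom for a generalized confluence (Geach) condition; its first-order frame correspondent is forall x forall y (xRy -> exists w (y R^2 w & x = w)).
F1: fails — wRu but no t with uR²t and w=t.
F2: condition met.
F3: fails — uRx but no t with xR²t and u=t.
F4: fails — bRa but no w with aR²w and b=w.
Valid on: F2.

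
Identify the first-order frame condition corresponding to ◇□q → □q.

The Euclidean property

Equivalently (dual form): ◇q → □◇q.
Suppose ◇q→□◇q is valid. Take Rxy, Rxz and set V(q)={y}. Then ◇q at x, so □◇q at x, so ◇q at z, so some w with Rzw has q; w=y, i.e. Rzy. By symmetry of the argument, Ryz.
Conversely, on a frame with the Euclidean property the schema holds at every world under every valuation.
So the correspondent is the Euclidean property.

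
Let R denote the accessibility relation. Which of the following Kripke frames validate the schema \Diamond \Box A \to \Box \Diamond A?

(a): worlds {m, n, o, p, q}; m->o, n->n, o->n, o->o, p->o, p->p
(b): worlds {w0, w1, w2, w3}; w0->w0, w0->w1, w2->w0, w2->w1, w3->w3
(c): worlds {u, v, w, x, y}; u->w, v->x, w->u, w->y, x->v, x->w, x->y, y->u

(a)

This is the axiom for convergence; its first-order frame correspondent is \forall x \forall y \forall z (Rxy \wedge Rxz \to \exists w (Ryw \wedge Rzw)).
(a): satisfies the condition.
(b): fails — Rw0w1 and Rw0w1 but w1 and w1 have no common successor.
(c): fails — Rwu and Rwy but u and y have no common successor.
Valid on: (a).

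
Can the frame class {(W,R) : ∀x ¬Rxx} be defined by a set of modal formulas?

Modal frame validity is preserved under surjective bounded morphisms.
The 2-cycle (worlds 0,1 with 0→1→0) is irreflexive, and the map sending every world to a single reflexive point • is a surjective bounded morphism (forth: every edge maps to (•,•); back: every world has a successor). So any modal formula valid on the 2-cycle is also valid on the reflexive point, which is not irreflexive.
Hence irreflexivity is not modally definable.

No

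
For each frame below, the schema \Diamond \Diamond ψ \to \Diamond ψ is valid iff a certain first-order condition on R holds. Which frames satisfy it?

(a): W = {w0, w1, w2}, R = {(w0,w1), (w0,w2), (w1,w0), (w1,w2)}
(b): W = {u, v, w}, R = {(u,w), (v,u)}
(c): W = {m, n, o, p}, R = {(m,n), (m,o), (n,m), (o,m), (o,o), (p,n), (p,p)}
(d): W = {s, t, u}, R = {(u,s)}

(d)

This is the axiom for transitivity; its first-order frame correspondent is \forall x \forall y \forall z (Rxy \wedge Ryz \to Rxz).
(a): fails — Rw0w1 and Rw1w0 but not Rw0w0.
(b): fails — Rvu and Ruw but not Rvw.
(c): fails — Rom and Rmn but not Ron.
(d): holds.
Valid on: (d).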